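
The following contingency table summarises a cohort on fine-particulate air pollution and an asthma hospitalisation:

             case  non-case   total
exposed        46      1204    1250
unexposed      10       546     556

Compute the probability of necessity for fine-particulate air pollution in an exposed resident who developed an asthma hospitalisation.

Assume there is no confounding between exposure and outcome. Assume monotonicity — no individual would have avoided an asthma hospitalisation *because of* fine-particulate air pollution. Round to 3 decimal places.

p₁ = P(outcome | exposed) = 46/1250 = 0.0368
p₀ = P(outcome | unexposed) = 10/556 = 0.017986
Under exogeneity and monotonicity, PN = (p₁ − p₀) / p₁.
PN = (0.0368 − 0.017986) / 0.0368 = 0.018814 / 0.0368 ≈ 0.5113

PN ≈ 0.511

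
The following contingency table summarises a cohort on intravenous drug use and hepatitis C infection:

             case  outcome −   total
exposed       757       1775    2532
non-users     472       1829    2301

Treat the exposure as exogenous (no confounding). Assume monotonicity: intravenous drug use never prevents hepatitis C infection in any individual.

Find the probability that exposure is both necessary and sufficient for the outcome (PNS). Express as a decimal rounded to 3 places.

p₁ = P(outcome | exposed) = 757/2532 = 0.29897
p₀ = P(outcome | unexposed) = 472/2301 = 0.20513
Under exogeneity and monotonicity, PNS = p₁ − p₀.
PNS = 0.29897 − 0.20513 = 0.093845

PNS ≈ 0.094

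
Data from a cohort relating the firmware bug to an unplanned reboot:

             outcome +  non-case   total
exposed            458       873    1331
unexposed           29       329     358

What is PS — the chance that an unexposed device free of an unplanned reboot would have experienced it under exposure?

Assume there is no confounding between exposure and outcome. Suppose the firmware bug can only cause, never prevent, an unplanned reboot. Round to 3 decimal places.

p₁ = P(outcome | exposed) = 458/1331 = 0.3441
p₀ = P(outcome | unexposed) = 29/358 = 0.081006
Under exogeneity and monotonicity, PS = (p₁ − p₀)/(1 − p₀).
PS = (0.3441 − 0.081006) / 0.91899 ≈ 0.2863

PS ≈ 0.286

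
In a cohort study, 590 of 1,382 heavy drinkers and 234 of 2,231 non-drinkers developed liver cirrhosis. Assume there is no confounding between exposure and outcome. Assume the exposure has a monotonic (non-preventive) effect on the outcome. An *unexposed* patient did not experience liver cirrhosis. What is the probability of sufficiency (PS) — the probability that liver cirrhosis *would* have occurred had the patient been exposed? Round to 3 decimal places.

PS ≈ 0.360

p₁ = P(outcome | exposed) = 590/1382 = 0.42692
p₀ = P(outcome | unexposed) = 234/2231 = 0.10489
Under exogeneity and monotonicity, PS = (p₁ − p₀) / (1 − p₀).
PS = (0.42692 − 0.10489) / (1 − 0.10489) = 0.32203 / 0.89511 ≈ 0.3598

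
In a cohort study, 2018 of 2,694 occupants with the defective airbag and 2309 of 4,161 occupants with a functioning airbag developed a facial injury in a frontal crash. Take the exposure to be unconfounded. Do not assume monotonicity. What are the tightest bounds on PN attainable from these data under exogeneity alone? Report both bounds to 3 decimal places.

p₁ = P(outcome | exposed) = 2018/2694 = 0.74907
p₀ = P(outcome | unexposed) = 2309/4161 = 0.55491
Under exogeneity alone the bounds on PN are max{0,(p₁−p₀)/p₁} ≤ PN ≤ min{1,(1−p₀)/p₁}.
  lower = (p₁ − p₀)/p₁ = 0.19416 / 0.74907 ≈ 0.2592
  upper = min{1, (1 − p₀)/p₁} = 0.44509 / 0.74907 ≈ 0.5942

0.259 ≤ PN ≤ 0.594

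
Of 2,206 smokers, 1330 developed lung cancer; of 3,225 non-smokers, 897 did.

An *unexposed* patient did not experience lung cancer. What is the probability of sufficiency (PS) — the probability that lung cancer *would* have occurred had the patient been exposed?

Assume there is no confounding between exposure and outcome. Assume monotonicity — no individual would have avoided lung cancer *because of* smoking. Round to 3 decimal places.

PS ≈ 0.450

p₁ = P(outcome | exposed) = 1330/2206 = 0.6029
p₀ = P(outcome | unexposed) = 897/3225 = 0.27814
Under exogeneity and monotonicity, PS = (p₁ − p₀) / (1 − p₀).
PS = (0.6029 − 0.27814) / (1 − 0.27814) = 0.32476 / 0.72186 ≈ 0.4499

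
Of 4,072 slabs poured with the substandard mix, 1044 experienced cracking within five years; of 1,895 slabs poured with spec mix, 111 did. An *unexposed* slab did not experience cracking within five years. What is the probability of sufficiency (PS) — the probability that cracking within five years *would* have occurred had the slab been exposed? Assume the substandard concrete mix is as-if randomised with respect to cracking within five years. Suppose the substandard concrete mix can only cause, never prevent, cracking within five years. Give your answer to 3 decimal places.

PS ≈ 0.210

p₁ = P(outcome | exposed) = 1044/4072 = 0.25639
p₀ = P(outcome | unexposed) = 111/1895 = 0.058575
Under exogeneity and monotonicity, PS = (p₁ − p₀) / (1 − p₀).
PS = (0.25639 − 0.058575) / (1 − 0.058575) = 0.19781 / 0.94142 ≈ 0.2101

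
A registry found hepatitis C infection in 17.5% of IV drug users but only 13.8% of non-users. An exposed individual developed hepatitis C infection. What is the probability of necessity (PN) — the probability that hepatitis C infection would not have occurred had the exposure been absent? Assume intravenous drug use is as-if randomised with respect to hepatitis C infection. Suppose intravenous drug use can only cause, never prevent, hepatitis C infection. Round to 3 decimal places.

p₁ = 0.175, p₀ = 0.138.
Under exogeneity and monotonicity, PN = (p₁ − p₀) / p₁.
PN = (0.175 − 0.138) / 0.175 = 0.037 / 0.175 ≈ 0.2114

PN ≈ 0.211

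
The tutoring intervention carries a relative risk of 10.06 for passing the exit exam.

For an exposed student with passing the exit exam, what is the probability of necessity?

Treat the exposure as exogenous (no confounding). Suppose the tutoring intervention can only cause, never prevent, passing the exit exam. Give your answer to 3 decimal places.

PN ≈ 0.901

Under exogeneity and monotonicity, PN = (RR − 1) / RR = 1 − 1/RR.
PN = (10.06 − 1) / 10.06 = 9.06 / 10.06 ≈ 0.9006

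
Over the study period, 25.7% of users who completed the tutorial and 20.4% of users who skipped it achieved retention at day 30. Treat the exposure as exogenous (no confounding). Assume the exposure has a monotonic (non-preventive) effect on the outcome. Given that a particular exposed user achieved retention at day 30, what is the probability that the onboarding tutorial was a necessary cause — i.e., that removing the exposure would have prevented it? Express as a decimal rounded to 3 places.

p₁ = 0.257, p₀ = 0.204.
Under exogeneity and monotonicity, PN = (p₁ − p₀) / p₁.
PN = (0.257 − 0.204) / 0.257 = 0.053 / 0.257 ≈ 0.2062

PN ≈ 0.206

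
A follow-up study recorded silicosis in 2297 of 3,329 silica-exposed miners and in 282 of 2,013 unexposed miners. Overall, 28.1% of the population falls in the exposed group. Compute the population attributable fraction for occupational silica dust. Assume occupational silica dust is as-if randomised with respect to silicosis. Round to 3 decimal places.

p₁ = P(outcome | exposed) = 2297/3329 = 0.69
p₀ = P(outcome | unexposed) = 282/2013 = 0.14009
Overall risk P(Y=1) = π·p₁ + (1−π)·p₀ = 0.281×0.69 + 0.719×0.14009 = 0.29461.
Under exogeneity, PAF = [P(Y=1) − p₀] / P(Y=1).
PAF = (0.29461 − 0.14009) / 0.29461 ≈ 0.5245

PAF ≈ 0.524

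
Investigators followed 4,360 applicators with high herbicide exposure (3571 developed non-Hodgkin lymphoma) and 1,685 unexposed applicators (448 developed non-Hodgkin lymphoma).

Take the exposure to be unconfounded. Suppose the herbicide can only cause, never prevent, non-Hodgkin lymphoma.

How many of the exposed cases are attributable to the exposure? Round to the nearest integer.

about 2412 cases

p₁ = P(outcome | exposed) = 3571/4360 = 0.81904
p₀ = P(outcome | unexposed) = 448/1685 = 0.26588
PN = (p₁ − p₀)/p₁ = (0.81904 − 0.26588) / 0.81904 ≈ 0.67538.
Attributable cases ≈ PN × (exposed cases) = 0.67538 × 3571 ≈ 2411.78.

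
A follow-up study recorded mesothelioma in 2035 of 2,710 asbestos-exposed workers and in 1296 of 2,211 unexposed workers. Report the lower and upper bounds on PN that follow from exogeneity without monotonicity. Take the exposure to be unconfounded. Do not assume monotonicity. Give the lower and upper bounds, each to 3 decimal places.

p₁ = P(outcome | exposed) = 2035/2710 = 0.75092
p₀ = P(outcome | unexposed) = 1296/2211 = 0.58616
Under exogeneity alone the bounds on PN are max{0,(p₁−p₀)/p₁} ≤ PN ≤ min{1,(1−p₀)/p₁}.
  lower = (p₁ − p₀)/p₁ = 0.16476 / 0.75092 ≈ 0.2194
  upper = min{1, (1 − p₀)/p₁} = 0.41384 / 0.75092 ≈ 0.5511

0.219 ≤ PN ≤ 0.551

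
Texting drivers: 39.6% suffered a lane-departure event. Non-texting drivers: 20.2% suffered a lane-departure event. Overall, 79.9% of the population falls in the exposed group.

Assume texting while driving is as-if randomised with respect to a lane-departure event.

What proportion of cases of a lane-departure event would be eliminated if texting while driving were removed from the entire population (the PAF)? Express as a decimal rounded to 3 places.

p₁ = 0.396, p₀ = 0.202.
Overall risk P(Y=1) = π·p₁ + (1−π)·p₀ = 0.799×0.396 + 0.201×0.202 = 0.35701.
Under exogeneity, PAF = [P(Y=1) − p₀] / P(Y=1).
PAF = (0.35701 − 0.202) / 0.35701 ≈ 0.4342

PAF ≈ 0.434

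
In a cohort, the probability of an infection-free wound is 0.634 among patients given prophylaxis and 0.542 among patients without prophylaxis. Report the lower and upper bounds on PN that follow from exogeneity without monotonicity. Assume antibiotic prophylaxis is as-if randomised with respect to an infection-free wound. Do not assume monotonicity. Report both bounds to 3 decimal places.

0.145 ≤ PN ≤ 0.722

Let p₁ = 0.634, p₀ = 0.542.
Under exogeneity alone the bounds on PN are max{0,(p₁−p₀)/p₁} ≤ PN ≤ min{1,(1−p₀)/p₁}.
  lower = (p₁ − p₀)/p₁ = 0.092 / 0.634 ≈ 0.1451
  upper = min{1, (1 − p₀)/p₁} = 0.458 / 0.634 ≈ 0.7224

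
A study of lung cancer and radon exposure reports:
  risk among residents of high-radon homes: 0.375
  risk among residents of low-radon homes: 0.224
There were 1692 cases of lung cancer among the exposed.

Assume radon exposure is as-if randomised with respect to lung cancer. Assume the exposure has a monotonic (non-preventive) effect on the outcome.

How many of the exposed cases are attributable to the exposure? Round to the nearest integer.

Let p₁ = 0.375, p₀ = 0.224.
PN = (p₁ − p₀)/p₁ = (0.375 − 0.224) / 0.375 ≈ 0.40267.
Attributable cases ≈ PN × (exposed cases) = 0.40267 × 1692 ≈ 681.31.

about 681 cases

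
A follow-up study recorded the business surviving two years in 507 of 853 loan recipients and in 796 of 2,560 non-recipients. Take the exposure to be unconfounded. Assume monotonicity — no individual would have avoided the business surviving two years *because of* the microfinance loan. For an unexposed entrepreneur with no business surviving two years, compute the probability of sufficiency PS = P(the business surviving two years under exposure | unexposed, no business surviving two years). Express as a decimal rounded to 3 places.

PS ≈ 0.411

p₁ = P(outcome | exposed) = 507/853 = 0.59437
p₀ = P(outcome | unexposed) = 796/2560 = 0.31094
Under exogeneity and monotonicity, PS = (p₁ − p₀) / (1 − p₀).
PS = (0.59437 − 0.31094) / (1 − 0.31094) = 0.28344 / 0.68906 ≈ 0.4113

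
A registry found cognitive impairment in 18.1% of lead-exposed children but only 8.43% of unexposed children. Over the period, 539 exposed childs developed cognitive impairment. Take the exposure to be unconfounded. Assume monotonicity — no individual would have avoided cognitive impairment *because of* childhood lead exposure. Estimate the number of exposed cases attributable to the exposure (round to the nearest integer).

about 288 cases

p₁ = 0.181, p₀ = 0.0843.
PN = (p₁ − p₀)/p₁ = (0.181 − 0.0843) / 0.181 ≈ 0.53425.
Attributable cases ≈ PN × (exposed cases) = 0.53425 × 539 ≈ 287.96.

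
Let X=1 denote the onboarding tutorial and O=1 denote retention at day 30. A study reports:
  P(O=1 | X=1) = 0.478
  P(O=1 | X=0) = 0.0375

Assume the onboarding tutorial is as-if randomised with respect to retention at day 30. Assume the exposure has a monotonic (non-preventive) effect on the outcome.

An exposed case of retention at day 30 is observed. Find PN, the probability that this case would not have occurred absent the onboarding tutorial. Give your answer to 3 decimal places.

PN ≈ 0.922

Let p₁ = 0.478, p₀ = 0.0375.
Under exogeneity and monotonicity, PN = (p₁ − p₀) / p₁.
PN = (0.478 − 0.0375) / 0.478 = 0.4405 / 0.478 ≈ 0.9215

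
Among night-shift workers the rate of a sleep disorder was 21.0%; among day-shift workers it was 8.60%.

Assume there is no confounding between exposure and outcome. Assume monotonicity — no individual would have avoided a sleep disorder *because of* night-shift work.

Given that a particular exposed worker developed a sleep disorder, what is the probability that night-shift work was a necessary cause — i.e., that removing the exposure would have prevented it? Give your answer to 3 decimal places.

p₁ = 0.21, p₀ = 0.086.
Under exogeneity and monotonicity, PN = (p₁ − p₀) / p₁.
PN = (0.21 − 0.086) / 0.21 = 0.124 / 0.21 ≈ 0.5905

PN ≈ 0.590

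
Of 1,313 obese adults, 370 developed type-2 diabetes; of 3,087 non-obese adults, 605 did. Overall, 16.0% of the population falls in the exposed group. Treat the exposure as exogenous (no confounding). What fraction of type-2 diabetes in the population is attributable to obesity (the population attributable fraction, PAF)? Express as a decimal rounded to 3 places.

p₁ = P(outcome | exposed) = 370/1313 = 0.2818
p₀ = P(outcome | unexposed) = 605/3087 = 0.19598
Overall risk P(Y=1) = π·p₁ + (1−π)·p₀ = 0.16×0.2818 + 0.84×0.19598 = 0.20971.
Under exogeneity, PAF = [P(Y=1) − p₀] / P(Y=1).
PAF = (0.20971 − 0.19598) / 0.20971 ≈ 0.0655

PAF ≈ 0.065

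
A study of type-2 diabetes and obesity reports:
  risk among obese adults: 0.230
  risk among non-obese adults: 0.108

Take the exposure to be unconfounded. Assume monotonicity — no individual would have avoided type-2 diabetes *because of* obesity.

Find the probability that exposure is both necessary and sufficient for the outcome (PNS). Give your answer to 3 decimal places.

Let p₁ = 0.23, p₀ = 0.108.
Under exogeneity and monotonicity, PNS = p₁ − p₀.
PNS = 0.23 − 0.108 = 0.122

PNS ≈ 0.122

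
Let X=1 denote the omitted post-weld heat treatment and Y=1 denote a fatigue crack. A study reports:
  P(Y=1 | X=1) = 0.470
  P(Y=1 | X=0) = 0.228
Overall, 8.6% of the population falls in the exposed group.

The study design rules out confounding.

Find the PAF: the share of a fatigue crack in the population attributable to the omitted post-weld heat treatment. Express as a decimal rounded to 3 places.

Let p₁ = 0.47, p₀ = 0.228.
Overall risk P(Y=1) = π·p₁ + (1−π)·p₀ = 0.086×0.47 + 0.914×0.228 = 0.24881.
Under exogeneity, PAF = [P(Y=1) − p₀] / P(Y=1).
PAF = (0.24881 − 0.228) / 0.24881 ≈ 0.0836

PAF ≈ 0.084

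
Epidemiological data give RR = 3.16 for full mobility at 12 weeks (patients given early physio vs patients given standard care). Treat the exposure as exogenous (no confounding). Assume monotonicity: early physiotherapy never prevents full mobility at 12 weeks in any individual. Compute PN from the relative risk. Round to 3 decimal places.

PN ≈ 0.684

Under exogeneity and monotonicity, PN = (RR − 1) / RR = 1 − 1/RR.
PN = (3.16 − 1) / 3.16 = 2.16 / 3.16 ≈ 0.6835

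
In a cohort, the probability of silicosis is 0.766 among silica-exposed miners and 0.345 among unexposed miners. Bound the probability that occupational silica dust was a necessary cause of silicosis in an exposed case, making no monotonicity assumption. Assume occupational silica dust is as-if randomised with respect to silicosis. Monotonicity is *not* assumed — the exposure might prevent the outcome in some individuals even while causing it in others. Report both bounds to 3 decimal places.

0.550 ≤ PN ≤ 0.855

Let p₁ = 0.766, p₀ = 0.345.
Under exogeneity alone the bounds on PN are max{0,(p₁−p₀)/p₁} ≤ PN ≤ min{1,(1−p₀)/p₁}.
  lower = (p₁ − p₀)/p₁ = 0.421 / 0.766 ≈ 0.5496
  upper = min{1, (1 − p₀)/p₁} = 0.655 / 0.766 ≈ 0.8551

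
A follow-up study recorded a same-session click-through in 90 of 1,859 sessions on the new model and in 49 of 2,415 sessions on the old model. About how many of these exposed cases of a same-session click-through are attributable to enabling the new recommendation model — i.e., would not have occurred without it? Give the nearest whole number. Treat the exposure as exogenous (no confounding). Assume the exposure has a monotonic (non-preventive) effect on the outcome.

about 52 cases

p₁ = P(outcome | exposed) = 90/1859 = 0.048413
p₀ = P(outcome | unexposed) = 49/2415 = 0.02029
PN = (p₁ − p₀)/p₁ = (0.048413 − 0.02029) / 0.048413 ≈ 0.58090.
Attributable cases ≈ PN × (exposed cases) = 0.58090 × 90 ≈ 52.28.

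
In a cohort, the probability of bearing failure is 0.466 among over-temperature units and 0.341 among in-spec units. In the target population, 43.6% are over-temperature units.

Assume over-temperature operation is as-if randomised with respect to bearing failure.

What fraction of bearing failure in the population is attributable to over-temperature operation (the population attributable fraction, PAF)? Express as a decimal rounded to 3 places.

PAF ≈ 0.138

Let p₁ = 0.466, p₀ = 0.341.
Overall risk P(Y=1) = π·p₁ + (1−π)·p₀ = 0.436×0.466 + 0.564×0.341 = 0.3955.
Under exogeneity, PAF = [P(Y=1) − p₀] / P(Y=1).
PAF = (0.3955 − 0.341) / 0.3955 ≈ 0.1378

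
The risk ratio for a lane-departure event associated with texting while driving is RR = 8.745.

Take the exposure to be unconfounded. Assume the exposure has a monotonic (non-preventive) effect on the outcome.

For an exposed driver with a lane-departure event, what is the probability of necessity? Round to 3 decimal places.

Under exogeneity and monotonicity, PN = (RR − 1) / RR = 1 − 1/RR.
PN = (8.745 − 1) / 8.745 = 7.745 / 8.745 ≈ 0.8856

PN ≈ 0.886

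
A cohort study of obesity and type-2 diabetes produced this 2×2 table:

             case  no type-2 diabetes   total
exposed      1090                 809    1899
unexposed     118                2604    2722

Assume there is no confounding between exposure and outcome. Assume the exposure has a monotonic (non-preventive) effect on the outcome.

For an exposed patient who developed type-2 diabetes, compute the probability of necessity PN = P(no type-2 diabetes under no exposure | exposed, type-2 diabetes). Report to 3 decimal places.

p₁ = P(outcome | exposed) = 1090/1899 = 0.57399
p₀ = P(outcome | unexposed) = 118/2722 = 0.04335
Under exogeneity and monotonicity, PN = (p₁ − p₀) / p₁.
PN = (0.57399 − 0.04335) / 0.57399 = 0.53064 / 0.57399 ≈ 0.9245

PN ≈ 0.924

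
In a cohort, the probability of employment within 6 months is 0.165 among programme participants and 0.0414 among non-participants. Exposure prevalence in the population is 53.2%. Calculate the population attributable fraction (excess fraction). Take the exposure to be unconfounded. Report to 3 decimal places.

PAF ≈ 0.614

Let p₁ = 0.165, p₀ = 0.0414.
Overall risk P(Y=1) = π·p₁ + (1−π)·p₀ = 0.532×0.165 + 0.468×0.0414 = 0.10716.
Under exogeneity, PAF = [P(Y=1) − p₀] / P(Y=1).
PAF = (0.10716 − 0.0414) / 0.10716 ≈ 0.6136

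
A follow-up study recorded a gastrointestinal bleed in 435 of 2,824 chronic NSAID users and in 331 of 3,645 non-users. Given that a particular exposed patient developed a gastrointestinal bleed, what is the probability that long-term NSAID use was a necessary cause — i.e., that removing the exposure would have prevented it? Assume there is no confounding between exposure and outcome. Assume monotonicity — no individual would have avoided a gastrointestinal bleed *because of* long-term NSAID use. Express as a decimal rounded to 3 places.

PN ≈ 0.410

p₁ = P(outcome | exposed) = 435/2824 = 0.15404
p₀ = P(outcome | unexposed) = 331/3645 = 0.090809
Under exogeneity and monotonicity, PN = (p₁ − p₀) / p₁.
PN = (0.15404 − 0.090809) / 0.15404 = 0.063227 / 0.15404 ≈ 0.4105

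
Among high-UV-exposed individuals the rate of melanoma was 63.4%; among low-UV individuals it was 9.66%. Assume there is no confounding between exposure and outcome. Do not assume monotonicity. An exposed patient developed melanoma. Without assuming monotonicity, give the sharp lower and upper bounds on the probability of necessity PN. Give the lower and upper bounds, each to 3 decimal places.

0.848 ≤ PN ≤ 1.000

p₁ = 0.634, p₀ = 0.0966.
Under exogeneity alone the bounds on PN are max{0,(p₁−p₀)/p₁} ≤ PN ≤ min{1,(1−p₀)/p₁}.
  lower = (p₁ − p₀)/p₁ = 0.5374 / 0.634 ≈ 0.8476
  upper = min{1, (1 − p₀)/p₁} = 0.9034 / 0.634 ≈ 1.4249 → capped at 1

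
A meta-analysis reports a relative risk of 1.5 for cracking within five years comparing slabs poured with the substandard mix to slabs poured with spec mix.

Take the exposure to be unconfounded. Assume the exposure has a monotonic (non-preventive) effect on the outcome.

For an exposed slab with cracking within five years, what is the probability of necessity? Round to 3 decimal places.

Under exogeneity and monotonicity, PN = (RR − 1) / RR = 1 − 1/RR.
PN = (1.5 − 1) / 1.5 = 0.5 / 1.5 ≈ 0.3333

PN ≈ 0.333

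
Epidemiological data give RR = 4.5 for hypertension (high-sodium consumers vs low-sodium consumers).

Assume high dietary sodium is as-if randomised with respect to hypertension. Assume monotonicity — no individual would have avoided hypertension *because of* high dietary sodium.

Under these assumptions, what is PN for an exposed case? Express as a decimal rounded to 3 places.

Under exogeneity and monotonicity, PN = (RR − 1) / RR = 1 − 1/RR.
PN = (4.5 − 1) / 4.5 = 3.5 / 4.5 ≈ 0.7778

PN ≈ 0.778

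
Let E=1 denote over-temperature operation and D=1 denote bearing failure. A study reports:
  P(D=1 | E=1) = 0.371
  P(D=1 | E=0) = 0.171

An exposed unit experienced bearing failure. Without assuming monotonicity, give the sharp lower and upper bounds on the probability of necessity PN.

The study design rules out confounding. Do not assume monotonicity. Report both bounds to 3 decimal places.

Let p₁ = 0.371, p₀ = 0.171.
Under exogeneity alone the bounds on PN are max{0,(p₁−p₀)/p₁} ≤ PN ≤ min{1,(1−p₀)/p₁}.
  lower = (p₁ − p₀)/p₁ = 0.2 / 0.371 ≈ 0.5391
  upper = min{1, (1 − p₀)/p₁} = 0.829 / 0.371 ≈ 2.2345 → capped at 1

0.539 ≤ PN ≤ 1.000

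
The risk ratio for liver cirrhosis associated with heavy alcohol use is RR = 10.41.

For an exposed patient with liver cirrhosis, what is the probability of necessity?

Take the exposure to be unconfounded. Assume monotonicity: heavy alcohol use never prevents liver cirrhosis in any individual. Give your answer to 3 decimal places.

PN ≈ 0.904

Under exogeneity and monotonicity, PN = (RR − 1) / RR = 1 − 1/RR.
PN = (10.41 − 1) / 10.41 = 9.41 / 10.41 ≈ 0.9039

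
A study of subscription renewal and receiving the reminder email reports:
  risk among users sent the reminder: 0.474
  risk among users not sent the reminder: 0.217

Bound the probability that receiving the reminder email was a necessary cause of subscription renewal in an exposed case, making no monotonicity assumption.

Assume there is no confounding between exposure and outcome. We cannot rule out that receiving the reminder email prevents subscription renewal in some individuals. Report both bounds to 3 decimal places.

Let p₁ = 0.474, p₀ = 0.217.
Under exogeneity alone the bounds on PN are max{0,(p₁−p₀)/p₁} ≤ PN ≤ min{1,(1−p₀)/p₁}.
  lower = (p₁ − p₀)/p₁ = 0.257 / 0.474 ≈ 0.5422
  upper = min{1, (1 − p₀)/p₁} = 0.783 / 0.474 ≈ 1.6519 → capped at 1

0.542 ≤ PN ≤ 1.000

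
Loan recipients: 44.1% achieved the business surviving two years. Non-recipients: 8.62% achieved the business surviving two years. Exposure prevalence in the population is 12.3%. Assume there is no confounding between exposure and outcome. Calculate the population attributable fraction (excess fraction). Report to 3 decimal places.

PAF ≈ 0.336

p₁ = 0.441, p₀ = 0.0862.
Overall risk P(Y=1) = π·p₁ + (1−π)·p₀ = 0.123×0.441 + 0.877×0.0862 = 0.12984.
Under exogeneity, PAF = [P(Y=1) − p₀] / P(Y=1).
PAF = (0.12984 − 0.0862) / 0.12984 ≈ 0.3361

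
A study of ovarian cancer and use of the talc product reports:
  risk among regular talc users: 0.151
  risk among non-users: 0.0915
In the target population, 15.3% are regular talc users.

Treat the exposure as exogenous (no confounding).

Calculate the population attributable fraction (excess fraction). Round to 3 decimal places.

Let p₁ = 0.151, p₀ = 0.0915.
Overall risk P(Y=1) = π·p₁ + (1−π)·p₀ = 0.153×0.151 + 0.847×0.0915 = 0.1006.
Under exogeneity, PAF = [P(Y=1) − p₀] / P(Y=1).
PAF = (0.1006 − 0.0915) / 0.1006 ≈ 0.0905

PAF ≈ 0.090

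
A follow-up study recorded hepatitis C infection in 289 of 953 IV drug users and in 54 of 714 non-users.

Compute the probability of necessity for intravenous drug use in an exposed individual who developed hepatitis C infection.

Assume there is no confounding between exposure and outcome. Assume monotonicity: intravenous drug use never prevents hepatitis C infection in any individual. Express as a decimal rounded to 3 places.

PN ≈ 0.751

p₁ = P(outcome | exposed) = 289/953 = 0.30325
p₀ = P(outcome | unexposed) = 54/714 = 0.07563
Under exogeneity and monotonicity, PN = (p₁ − p₀) / p₁.
PN = (0.30325 − 0.07563) / 0.30325 = 0.22762 / 0.30325 ≈ 0.7506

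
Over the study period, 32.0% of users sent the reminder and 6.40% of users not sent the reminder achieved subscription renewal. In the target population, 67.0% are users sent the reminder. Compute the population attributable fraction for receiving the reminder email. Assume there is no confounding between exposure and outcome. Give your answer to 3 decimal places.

p₁ = 0.32, p₀ = 0.064.
Overall risk P(Y=1) = π·p₁ + (1−π)·p₀ = 0.67×0.32 + 0.33×0.064 = 0.23552.
Under exogeneity, PAF = [P(Y=1) − p₀] / P(Y=1).
PAF = (0.23552 − 0.064) / 0.23552 ≈ 0.7283

PAF ≈ 0.728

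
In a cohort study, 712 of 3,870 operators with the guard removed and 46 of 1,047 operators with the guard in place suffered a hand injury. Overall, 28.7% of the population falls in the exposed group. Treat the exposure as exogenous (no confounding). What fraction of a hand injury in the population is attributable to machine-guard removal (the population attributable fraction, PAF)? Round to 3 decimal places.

PAF ≈ 0.478

p₁ = P(outcome | exposed) = 712/3870 = 0.18398
p₀ = P(outcome | unexposed) = 46/1047 = 0.043935
Overall risk P(Y=1) = π·p₁ + (1−π)·p₀ = 0.287×0.18398 + 0.713×0.043935 = 0.084128.
Under exogeneity, PAF = [P(Y=1) − p₀] / P(Y=1).
PAF = (0.084128 − 0.043935) / 0.084128 ≈ 0.4778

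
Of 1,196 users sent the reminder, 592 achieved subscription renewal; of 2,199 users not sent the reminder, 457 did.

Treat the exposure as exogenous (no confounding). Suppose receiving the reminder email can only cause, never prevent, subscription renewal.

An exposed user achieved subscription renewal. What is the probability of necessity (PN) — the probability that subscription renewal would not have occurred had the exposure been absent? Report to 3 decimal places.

p₁ = P(outcome | exposed) = 592/1196 = 0.49498
p₀ = P(outcome | unexposed) = 457/2199 = 0.20782
Under exogeneity and monotonicity, PN = (p₁ − p₀) / p₁.
PN = (0.49498 − 0.20782) / 0.49498 = 0.28716 / 0.49498 ≈ 0.5801

PN ≈ 0.580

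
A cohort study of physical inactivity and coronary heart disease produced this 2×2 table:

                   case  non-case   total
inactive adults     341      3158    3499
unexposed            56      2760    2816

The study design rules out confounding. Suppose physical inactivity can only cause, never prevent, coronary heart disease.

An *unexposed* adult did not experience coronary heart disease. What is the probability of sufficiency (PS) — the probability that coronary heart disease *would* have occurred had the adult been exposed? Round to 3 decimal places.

PS ≈ 0.079

p₁ = P(outcome | exposed) = 341/3499 = 0.097456
p₀ = P(outcome | unexposed) = 56/2816 = 0.019886
Under exogeneity and monotonicity, PS = (p₁ − p₀) / (1 − p₀).
PS = (0.097456 − 0.019886) / (1 − 0.019886) = 0.07757 / 0.98011 ≈ 0.0791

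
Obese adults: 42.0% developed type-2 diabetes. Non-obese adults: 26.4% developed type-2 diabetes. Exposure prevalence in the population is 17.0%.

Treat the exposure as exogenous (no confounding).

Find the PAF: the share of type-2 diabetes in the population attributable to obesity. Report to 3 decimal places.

p₁ = 0.42, p₀ = 0.264.
Overall risk P(Y=1) = π·p₁ + (1−π)·p₀ = 0.17×0.42 + 0.83×0.264 = 0.29052.
Under exogeneity, PAF = [P(Y=1) − p₀] / P(Y=1).
PAF = (0.29052 − 0.264) / 0.29052 ≈ 0.0913

PAF ≈ 0.091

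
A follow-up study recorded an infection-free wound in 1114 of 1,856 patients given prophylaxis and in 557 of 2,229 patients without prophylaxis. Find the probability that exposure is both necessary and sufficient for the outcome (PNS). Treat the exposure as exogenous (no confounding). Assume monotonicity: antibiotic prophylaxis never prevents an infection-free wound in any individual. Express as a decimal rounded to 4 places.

PNS ≈ 0.3503

p₁ = P(outcome | exposed) = 1114/1856 = 0.60022
p₀ = P(outcome | unexposed) = 557/2229 = 0.24989
Under exogeneity and monotonicity, PNS = p₁ − p₀.
PNS = 0.60022 − 0.24989 = 0.35033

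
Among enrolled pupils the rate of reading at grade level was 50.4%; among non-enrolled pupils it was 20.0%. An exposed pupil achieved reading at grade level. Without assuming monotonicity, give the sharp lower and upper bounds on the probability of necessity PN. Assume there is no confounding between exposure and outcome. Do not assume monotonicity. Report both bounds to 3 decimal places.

p₁ = 0.504, p₀ = 0.2.
Under exogeneity alone the bounds on PN are max{0,(p₁−p₀)/p₁} ≤ PN ≤ min{1,(1−p₀)/p₁}.
  lower = (p₁ − p₀)/p₁ = 0.304 / 0.504 ≈ 0.6032
  upper = min{1, (1 − p₀)/p₁} = 0.8 / 0.504 ≈ 1.5873 → capped at 1

0.603 ≤ PN ≤ 1.000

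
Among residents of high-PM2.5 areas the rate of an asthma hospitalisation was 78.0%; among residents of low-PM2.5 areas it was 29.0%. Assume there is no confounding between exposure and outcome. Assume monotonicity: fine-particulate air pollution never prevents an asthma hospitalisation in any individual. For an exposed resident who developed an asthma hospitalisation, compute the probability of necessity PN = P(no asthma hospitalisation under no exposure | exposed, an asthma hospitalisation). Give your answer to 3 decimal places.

p₁ = 0.78, p₀ = 0.29.
Under exogeneity and monotonicity, PN = (p₁ − p₀) / p₁.
PN = (0.78 − 0.29) / 0.78 = 0.49 / 0.78 ≈ 0.6282

PN ≈ 0.628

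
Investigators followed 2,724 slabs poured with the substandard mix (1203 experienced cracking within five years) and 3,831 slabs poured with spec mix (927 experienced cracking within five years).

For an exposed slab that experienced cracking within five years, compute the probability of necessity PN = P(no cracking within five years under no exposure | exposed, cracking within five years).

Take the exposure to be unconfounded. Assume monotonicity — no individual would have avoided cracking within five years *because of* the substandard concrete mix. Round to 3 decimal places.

p₁ = P(outcome | exposed) = 1203/2724 = 0.44163
p₀ = P(outcome | unexposed) = 927/3831 = 0.24197
Under exogeneity and monotonicity, PN = (p₁ − p₀) / p₁.
PN = (0.44163 − 0.24197) / 0.44163 = 0.19966 / 0.44163 ≈ 0.4521

PN ≈ 0.452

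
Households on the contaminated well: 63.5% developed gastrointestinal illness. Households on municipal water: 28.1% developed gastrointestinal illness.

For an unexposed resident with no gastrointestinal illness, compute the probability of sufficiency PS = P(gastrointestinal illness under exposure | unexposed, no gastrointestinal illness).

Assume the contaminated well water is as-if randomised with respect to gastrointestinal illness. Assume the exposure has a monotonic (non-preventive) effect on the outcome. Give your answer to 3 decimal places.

p₁ = 0.635, p₀ = 0.281.
Under exogeneity and monotonicity, PS = (p₁ − p₀) / (1 − p₀).
PS = (0.635 − 0.281) / (1 − 0.281) = 0.354 / 0.719 ≈ 0.4924

PS ≈ 0.492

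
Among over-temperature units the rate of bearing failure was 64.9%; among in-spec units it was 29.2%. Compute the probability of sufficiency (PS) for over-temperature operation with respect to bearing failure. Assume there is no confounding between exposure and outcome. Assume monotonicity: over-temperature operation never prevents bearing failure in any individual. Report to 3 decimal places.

p₁ = 0.649, p₀ = 0.292.
Under exogeneity and monotonicity, PS = (p₁ − p₀) / (1 − p₀).
PS = (0.649 − 0.292) / (1 − 0.292) = 0.357 / 0.708 ≈ 0.5042

PS ≈ 0.504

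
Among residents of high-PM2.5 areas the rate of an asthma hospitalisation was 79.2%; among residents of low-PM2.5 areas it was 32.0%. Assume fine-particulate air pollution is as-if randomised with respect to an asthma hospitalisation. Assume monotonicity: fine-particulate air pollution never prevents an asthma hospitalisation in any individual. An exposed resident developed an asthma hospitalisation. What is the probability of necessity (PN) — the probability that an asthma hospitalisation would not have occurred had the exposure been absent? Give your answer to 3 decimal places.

p₁ = 0.792, p₀ = 0.32.
Under exogeneity and monotonicity, PN = (p₁ − p₀) / p₁.
PN = (0.792 − 0.32) / 0.792 = 0.472 / 0.792 ≈ 0.5960

PN ≈ 0.596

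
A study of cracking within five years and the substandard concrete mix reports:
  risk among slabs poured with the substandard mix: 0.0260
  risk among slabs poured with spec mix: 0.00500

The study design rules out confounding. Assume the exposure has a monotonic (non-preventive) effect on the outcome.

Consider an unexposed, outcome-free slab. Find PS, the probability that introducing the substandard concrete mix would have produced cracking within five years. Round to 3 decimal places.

PS ≈ 0.021

Let p₁ = 0.026, p₀ = 0.005.
Under exogeneity and monotonicity, PS = (p₁ − p₀) / (1 − p₀).
PS = (0.026 − 0.005) / (1 − 0.005) = 0.021 / 0.995 ≈ 0.0211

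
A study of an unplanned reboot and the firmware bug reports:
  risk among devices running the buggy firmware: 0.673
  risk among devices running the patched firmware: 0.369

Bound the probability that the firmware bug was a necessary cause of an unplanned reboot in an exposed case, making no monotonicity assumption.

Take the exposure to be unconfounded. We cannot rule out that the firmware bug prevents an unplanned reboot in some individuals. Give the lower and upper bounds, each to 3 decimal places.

Let p₁ = 0.673, p₀ = 0.369.
Under exogeneity alone the bounds on PN are max{0,(p₁−p₀)/p₁} ≤ PN ≤ min{1,(1−p₀)/p₁}.
  lower = (p₁ − p₀)/p₁ = 0.304 / 0.673 ≈ 0.4517
  upper = min{1, (1 − p₀)/p₁} = 0.631 / 0.673 ≈ 0.9376

0.452 ≤ PN ≤ 0.938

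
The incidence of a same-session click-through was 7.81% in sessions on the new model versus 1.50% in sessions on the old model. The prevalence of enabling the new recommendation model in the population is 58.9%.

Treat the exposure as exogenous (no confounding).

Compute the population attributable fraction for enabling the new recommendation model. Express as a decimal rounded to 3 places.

PAF ≈ 0.712

p₁ = 0.0781, p₀ = 0.015.
Overall risk P(Y=1) = π·p₁ + (1−π)·p₀ = 0.589×0.0781 + 0.411×0.015 = 0.052166.
Under exogeneity, PAF = [P(Y=1) − p₀] / P(Y=1).
PAF = (0.052166 − 0.015) / 0.052166 ≈ 0.7125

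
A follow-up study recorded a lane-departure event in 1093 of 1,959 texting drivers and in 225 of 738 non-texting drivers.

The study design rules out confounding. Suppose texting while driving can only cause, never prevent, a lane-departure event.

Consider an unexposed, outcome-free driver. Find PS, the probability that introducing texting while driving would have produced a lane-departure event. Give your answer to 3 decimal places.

p₁ = P(outcome | exposed) = 1093/1959 = 0.55794
p₀ = P(outcome | unexposed) = 225/738 = 0.30488
Under exogeneity and monotonicity, PS = (p₁ − p₀) / (1 − p₀).
PS = (0.55794 − 0.30488) / (1 − 0.30488) = 0.25306 / 0.69512 ≈ 0.3641

PS ≈ 0.364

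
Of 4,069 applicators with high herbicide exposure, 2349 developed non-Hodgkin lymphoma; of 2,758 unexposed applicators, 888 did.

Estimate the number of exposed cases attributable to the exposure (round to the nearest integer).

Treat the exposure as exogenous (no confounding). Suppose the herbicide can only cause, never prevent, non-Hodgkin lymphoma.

about 1039 cases

p₁ = P(outcome | exposed) = 2349/4069 = 0.57729
p₀ = P(outcome | unexposed) = 888/2758 = 0.32197
PN = (p₁ − p₀)/p₁ = (0.57729 − 0.32197) / 0.57729 ≈ 0.44227.
Attributable cases ≈ PN × (exposed cases) = 0.44227 × 2349 ≈ 1038.89.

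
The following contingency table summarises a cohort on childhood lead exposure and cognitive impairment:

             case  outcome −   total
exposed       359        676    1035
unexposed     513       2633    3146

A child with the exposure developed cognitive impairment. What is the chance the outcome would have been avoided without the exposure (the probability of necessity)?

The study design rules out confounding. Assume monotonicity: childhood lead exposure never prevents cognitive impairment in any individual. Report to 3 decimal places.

PN ≈ 0.530

p₁ = P(outcome | exposed) = 359/1035 = 0.34686
p₀ = P(outcome | unexposed) = 513/3146 = 0.16306
Under exogeneity and monotonicity, PN = (p₁ − p₀)/p₁.
PN = (0.34686 − 0.16306) / 0.34686 ≈ 0.5299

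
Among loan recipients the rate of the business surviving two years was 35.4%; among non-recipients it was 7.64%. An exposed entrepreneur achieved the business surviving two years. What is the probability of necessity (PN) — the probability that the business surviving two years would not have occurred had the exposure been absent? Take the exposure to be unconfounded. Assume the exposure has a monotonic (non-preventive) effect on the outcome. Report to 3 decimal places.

p₁ = 0.354, p₀ = 0.0764.
Under exogeneity and monotonicity, PN = (p₁ − p₀) / p₁.
PN = (0.354 − 0.0764) / 0.354 = 0.2776 / 0.354 ≈ 0.7842

PN ≈ 0.784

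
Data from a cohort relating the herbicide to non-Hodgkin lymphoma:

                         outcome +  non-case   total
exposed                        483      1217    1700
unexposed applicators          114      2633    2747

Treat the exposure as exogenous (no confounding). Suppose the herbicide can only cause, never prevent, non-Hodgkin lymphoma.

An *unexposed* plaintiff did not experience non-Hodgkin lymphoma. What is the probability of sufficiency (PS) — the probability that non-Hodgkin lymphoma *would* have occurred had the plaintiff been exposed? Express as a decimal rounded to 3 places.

PS ≈ 0.253

p₁ = P(outcome | exposed) = 483/1700 = 0.28412
p₀ = P(outcome | unexposed) = 114/2747 = 0.0415
Under exogeneity and monotonicity, PS = (p₁ − p₀) / (1 − p₀).
PS = (0.28412 − 0.0415) / (1 − 0.0415) = 0.24262 / 0.9585 ≈ 0.2531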